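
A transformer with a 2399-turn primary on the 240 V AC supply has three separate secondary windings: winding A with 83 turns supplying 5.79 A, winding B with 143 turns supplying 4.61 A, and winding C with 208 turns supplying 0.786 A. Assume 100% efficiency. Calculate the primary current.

I_p ≈ 0.543 A

V_A = 240 × 83/2399 = 8.3035 V; V_B = 240 × 143/2399 = 14.306 V; V_C = 240 × 208/2399 = 20.809 V.
P_out = V_A I_A + V_B I_B + V_C I_C = 8.3035×5.79 + 14.306×4.61 + 20.809×0.786 = 48.077 + 65.950 + 16.356 = 130.38 W.
Ideal ⇒ P_in = P_out, so I_p = P_out/V_p = 130.38/240 = 0.543 A.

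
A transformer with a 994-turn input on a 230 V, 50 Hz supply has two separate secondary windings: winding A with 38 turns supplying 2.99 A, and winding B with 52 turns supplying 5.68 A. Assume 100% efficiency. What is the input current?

I_in ≈ 0.411 A

V_A = 230 × 38/994 = 8.7928 V; V_B = 230 × 52/994 = 12.032 V.
P_out = V_A I_A + V_B I_B = 8.7928×2.99 + 12.032×5.68 = 26.290 + 68.343 = 94.633 W.
Ideal ⇒ P_in = P_out, so I_in = P_out/V_in = 94.633/230 = 0.411 A.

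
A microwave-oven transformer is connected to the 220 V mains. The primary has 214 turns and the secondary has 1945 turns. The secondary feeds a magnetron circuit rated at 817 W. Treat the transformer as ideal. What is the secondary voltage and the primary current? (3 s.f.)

V_s = V_p × N_s/N_p = 220 × 1945/214 = 1999.5 V.
I_s = P/V_s = 817/1999.5 = 0.40860 A.
I_p = I_s × N_s/N_p = 0.40860 × 1945/214 = 3.71 A.

V_s ≈ 2000 V, I_p ≈ 3.71 A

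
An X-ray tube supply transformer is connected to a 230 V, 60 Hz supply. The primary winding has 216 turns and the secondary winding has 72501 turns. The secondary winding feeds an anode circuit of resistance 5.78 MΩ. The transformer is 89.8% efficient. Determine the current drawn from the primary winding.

V_s = 230 × 72501/216 = 77200 V.
I_s = V_s/R = 77200/(5.78×10^6) = 0.013356 A.
P_out = V_s I_s = 77200 × 0.013356 = 1031.1 W.
P_in = P_out/η = 1031.1/0.898 = 1148.2 W.
I_p = P_in/V_p = 1148.2/230 = 4.99 A.

I_p ≈ 4.99 A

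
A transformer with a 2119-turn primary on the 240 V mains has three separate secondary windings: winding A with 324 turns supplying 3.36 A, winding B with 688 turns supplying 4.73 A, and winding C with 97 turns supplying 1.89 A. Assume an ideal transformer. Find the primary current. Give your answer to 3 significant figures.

V_A = 240 × 324/2119 = 36.697 V; V_B = 240 × 688/2119 = 77.924 V; V_C = 240 × 97/2119 = 10.986 V.
P_out = V_A I_A + V_B I_B + V_C I_C = 36.697×3.36 + 77.924×4.73 + 10.986×1.89 = 123.30 + 368.58 + 20.764 = 512.64 W.
Ideal ⇒ P_in = P_out, so I_p = P_out/V_p = 512.64/240 = 2.14 A.

I_p ≈ 2.14 A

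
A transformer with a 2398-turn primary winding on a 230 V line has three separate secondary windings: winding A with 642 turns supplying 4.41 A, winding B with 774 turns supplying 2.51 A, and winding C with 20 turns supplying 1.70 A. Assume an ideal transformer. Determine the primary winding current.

V_A = 230 × 642/2398 = 61.576 V; V_B = 230 × 774/2398 = 74.237 V; V_C = 230 × 20/2398 = 1.9183 V.
P_out = V_A I_A + V_B I_B + V_C I_C = 61.576×4.41 + 74.237×2.51 + 1.9183×1.70 = 271.55 + 186.33 + 3.2611 = 461.15 W.
Ideal ⇒ P_in = P_out, so I_p = P_out/V_p = 461.15/230 = 2.00 A.

I_p ≈ 2.00 A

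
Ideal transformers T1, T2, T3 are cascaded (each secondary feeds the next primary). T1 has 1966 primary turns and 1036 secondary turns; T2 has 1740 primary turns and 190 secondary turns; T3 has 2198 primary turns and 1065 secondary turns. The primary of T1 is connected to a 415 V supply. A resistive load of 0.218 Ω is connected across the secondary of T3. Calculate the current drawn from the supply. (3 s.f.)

Secondary of T1: V = 415.00 × 1036/1966 = 218.69 V.
Secondary of T2: V = 218.69 × 190/1740 = 23.880 V.
Secondary of T3: V = 23.880 × 1065/2198 = 11.570 V.
I_load = 11.570/0.218 = 53.076 A, so P_out = 11.570 × 53.076 = 614.11 W.
All ideal ⇒ P_in = P_out, so I_supply = 614.11/415 = 1.48 A.

I_supply ≈ 1.48 A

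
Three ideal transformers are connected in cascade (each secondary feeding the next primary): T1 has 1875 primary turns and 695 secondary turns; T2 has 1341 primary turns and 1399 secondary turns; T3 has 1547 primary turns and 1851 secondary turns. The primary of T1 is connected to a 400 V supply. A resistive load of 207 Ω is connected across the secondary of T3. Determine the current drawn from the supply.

I_supply ≈ 0.414 A

After T1: V = 400.00 × 695/1875 = 148.27 V.
After T2: V = 148.27 × 1399/1341 = 154.68 V.
After T3: V = 154.68 × 1851/1547 = 185.08 V.
I_load = 185.08/207 = 0.89408 A, so P_out = 185.08 × 0.89408 = 165.47 W.
All ideal ⇒ P_in = P_out, so I_supply = 165.47/400 = 0.414 A.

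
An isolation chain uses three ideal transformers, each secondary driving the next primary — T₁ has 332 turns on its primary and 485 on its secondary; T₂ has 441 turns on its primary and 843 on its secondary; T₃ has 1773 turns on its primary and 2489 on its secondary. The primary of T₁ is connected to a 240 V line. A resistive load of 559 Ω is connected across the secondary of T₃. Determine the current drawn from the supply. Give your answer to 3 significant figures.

After T₁: V = 240.00 × 485/332 = 350.60 V.
After T₂: V = 350.60 × 843/441 = 670.20 V.
After T₃: V = 670.20 × 2489/1773 = 940.85 V.
I_load = 940.85/559 = 1.6831 A, so P_out = 940.85 × 1.6831 = 1583.5 W.
All ideal ⇒ P_in = P_out, so I_supply = 1583.5/240 = 6.60 A.

I_supply ≈ 6.60 A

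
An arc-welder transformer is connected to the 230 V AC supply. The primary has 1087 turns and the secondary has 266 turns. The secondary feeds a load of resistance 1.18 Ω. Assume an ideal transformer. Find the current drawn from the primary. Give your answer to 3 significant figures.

I_p ≈ 11.7 A

V_s = V_p × N_s/N_p = 230 × 266/1087 = 56.283 V.
I_s = V_s/R = 56.283/1.18 = 47.698 A.
For an ideal transformer I_p N_p = I_s N_s, so I_p = 47.698 × 266/1087 = 11.7 A.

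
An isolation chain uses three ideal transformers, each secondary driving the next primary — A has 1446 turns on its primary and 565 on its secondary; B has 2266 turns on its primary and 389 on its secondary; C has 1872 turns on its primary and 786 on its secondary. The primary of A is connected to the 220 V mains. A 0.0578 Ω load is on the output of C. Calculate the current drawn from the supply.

Secondary of A: V = 220.00 × 565/1446 = 85.961 V.
Secondary of B: V = 85.961 × 389/2266 = 14.757 V.
Secondary of C: V = 14.757 × 786/1872 = 6.1960 V.
I_load = 6.1960/0.0578 = 107.20 A, so P_out = 6.1960 × 107.20 = 664.19 W.
All ideal ⇒ P_in = P_out, so I_supply = 664.19/220 = 3.02 A.

I_supply ≈ 3.02 A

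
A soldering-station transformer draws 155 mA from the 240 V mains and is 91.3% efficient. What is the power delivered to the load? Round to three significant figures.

P_in = V_p I_p = 240 × 0.155 = 37.200 W.
P_out = η P_in = 0.913 × 37.200 = 34.0 W.

P_out ≈ 34.0 W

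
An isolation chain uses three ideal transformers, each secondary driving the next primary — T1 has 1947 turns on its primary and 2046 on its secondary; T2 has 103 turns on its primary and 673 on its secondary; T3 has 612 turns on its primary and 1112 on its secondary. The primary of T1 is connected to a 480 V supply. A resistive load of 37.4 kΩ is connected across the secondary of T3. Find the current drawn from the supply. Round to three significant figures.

I_supply ≈ 2.00 A

After T1: V = 480.00 × 2046/1947 = 504.41 V.
After T2: V = 504.41 × 673/103 = 3295.8 V.
After T3: V = 3295.8 × 1112/612 = 5988.4 V.
I_load = 5988.4/37400 = 0.16012 A, so P_out = 5988.4 × 0.16012 = 958.85 W.
All ideal ⇒ P_in = P_out, so I_supply = 958.85/480 = 2.00 A.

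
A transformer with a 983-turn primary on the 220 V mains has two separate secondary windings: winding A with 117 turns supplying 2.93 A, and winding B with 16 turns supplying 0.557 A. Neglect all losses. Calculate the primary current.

V_A = 220 × 117/983 = 26.185 V; V_B = 220 × 16/983 = 3.5809 V.
P_out = V_A I_A + V_B I_B = 26.185×2.93 + 3.5809×0.557 = 76.722 + 1.9945 = 78.717 W.
Ideal ⇒ P_in = P_out, so I_p = P_out/V_p = 78.717/220 = 0.358 A.

I_p ≈ 0.358 A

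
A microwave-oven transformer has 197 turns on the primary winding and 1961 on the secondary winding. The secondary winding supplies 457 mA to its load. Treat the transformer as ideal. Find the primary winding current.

For an ideal transformer I_p/I_s = N_s/N_p, so I_p = 0.457 × 1961/197 = 4.55 A.

I_p ≈ 4.55 A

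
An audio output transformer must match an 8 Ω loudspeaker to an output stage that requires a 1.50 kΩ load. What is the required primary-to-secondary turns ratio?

N_p/N_s ≈ 13.7

Z_p/Z_s = (N_p/N_s)², so N_p/N_s = √(1500/8) = √188 = 13.7.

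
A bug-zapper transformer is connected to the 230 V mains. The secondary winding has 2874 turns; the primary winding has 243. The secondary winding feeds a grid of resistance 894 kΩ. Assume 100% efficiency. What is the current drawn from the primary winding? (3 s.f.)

V_s = V_p × N_s/N_p = 230 × 2874/243 = 2720.2 V.
I_s = V_s/R = 2720.2/894000 = 0.0030428 A.
For an ideal transformer I_p N_p = I_s N_s, so I_p = 0.0030428 × 2874/243 = 0.0360 A.

I_p ≈ 0.0360 A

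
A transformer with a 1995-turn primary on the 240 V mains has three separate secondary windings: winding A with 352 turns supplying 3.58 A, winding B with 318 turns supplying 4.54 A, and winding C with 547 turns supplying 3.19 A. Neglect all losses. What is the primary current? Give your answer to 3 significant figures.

V_A = 240 × 352/1995 = 42.346 V; V_B = 240 × 318/1995 = 38.256 V; V_C = 240 × 547/1995 = 65.805 V.
P_out = V_A I_A + V_B I_B + V_C I_C = 42.346×3.58 + 38.256×4.54 + 65.805×3.19 = 151.60 + 173.68 + 209.92 = 535.20 W.
Ideal ⇒ P_in = P_out, so I_p = P_out/V_p = 535.20/240 = 2.23 A.

I_p ≈ 2.23 A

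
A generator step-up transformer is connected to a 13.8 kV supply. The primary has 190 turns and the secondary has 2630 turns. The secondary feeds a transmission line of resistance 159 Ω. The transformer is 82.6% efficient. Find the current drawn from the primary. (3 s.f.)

I_p ≈ 20100 A

V_s = 13800 × 2630/190 = 191020 V.
I_s = V_s/R = 191020/159 = 1201.4 A.
P_out = V_s I_s = 191020 × 1201.4 = 2.2949×10^8 W.
P_in = P_out/η = 2.2949×10^8/0.826 = 2.7783×10^8 W.
I_p = P_in/V_p = 2.7783×10^8/13800 = 20100 A.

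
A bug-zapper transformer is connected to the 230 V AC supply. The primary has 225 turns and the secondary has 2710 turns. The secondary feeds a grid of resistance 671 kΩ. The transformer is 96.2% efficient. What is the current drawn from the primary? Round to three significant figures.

V_s = 230 × 2710/225 = 2770.2 V.
I_s = V_s/R = 2770.2/671000 = 0.0041285 A.
P_out = V_s I_s = 2770.2 × 0.0041285 = 11.437 W.
P_in = P_out/η = 11.437/0.962 = 11.889 W.
I_p = P_in/V_p = 11.889/230 = 0.0517 A.

I_p ≈ 0.0517 A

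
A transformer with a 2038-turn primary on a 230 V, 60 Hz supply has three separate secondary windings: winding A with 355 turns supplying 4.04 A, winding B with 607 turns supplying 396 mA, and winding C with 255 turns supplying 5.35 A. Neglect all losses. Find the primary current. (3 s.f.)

V_A = 230 × 355/2038 = 40.064 V; V_B = 230 × 607/2038 = 68.503 V; V_C = 230 × 255/2038 = 28.778 V.
P_out = V_A I_A + V_B I_B + V_C I_C = 40.064×4.04 + 68.503×0.396 + 28.778×5.35 = 161.86 + 27.127 + 153.96 = 342.95 W.
Ideal ⇒ P_in = P_out, so I_p = P_out/V_p = 342.95/230 = 1.49 A.

I_p ≈ 1.49 A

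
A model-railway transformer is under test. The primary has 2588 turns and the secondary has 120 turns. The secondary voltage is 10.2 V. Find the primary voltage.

V_p ≈ 220 V

V_p/V_s = N_p/N_s, so V_p = 10.2 × 2588/120 = 220 V.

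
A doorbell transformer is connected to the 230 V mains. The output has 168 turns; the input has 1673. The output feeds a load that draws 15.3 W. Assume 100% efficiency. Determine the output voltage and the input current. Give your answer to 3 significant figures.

V_out ≈ 23.1 V, I_in ≈ 0.0665 A

V_out = V_in × N_out/N_in = 230 × 168/1673 = 23.096 V.
I_out = P/V_out = 15.3/23.096 = 0.66245 A.
I_in = I_out × N_out/N_in = 0.66245 × 168/1673 = 0.0665 A.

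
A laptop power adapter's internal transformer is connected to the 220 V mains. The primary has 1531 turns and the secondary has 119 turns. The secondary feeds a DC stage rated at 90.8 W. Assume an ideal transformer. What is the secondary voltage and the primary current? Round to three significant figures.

V_s ≈ 17.1 V, I_p ≈ 0.413 A

V_s = V_p × N_s/N_p = 220 × 119/1531 = 17.100 V.
I_s = P/V_s = 90.8/17.100 = 5.3100 A.
I_p = I_s × N_s/N_p = 5.3100 × 119/1531 = 0.413 A.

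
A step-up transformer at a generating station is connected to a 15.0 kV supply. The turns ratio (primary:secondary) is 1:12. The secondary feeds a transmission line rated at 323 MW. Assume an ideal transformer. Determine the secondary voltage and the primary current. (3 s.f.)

V_s ≈ 180000 V, I_p ≈ 21500 A

V_s = V_p × N_s/N_p = 15000 × 12/1 = 180000 V.
I_s = P/V_s = 3.23×10^8/180000 = 1794.4 A.
I_p = I_s × N_s/N_p = 1794.4 × 12/1 = 21500 A.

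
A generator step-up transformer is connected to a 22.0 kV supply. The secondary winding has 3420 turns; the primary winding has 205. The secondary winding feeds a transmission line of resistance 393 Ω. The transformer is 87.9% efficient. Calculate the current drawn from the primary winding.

I_p ≈ 17700 A

V_s = 22000 × 3420/205 = 367020 V.
I_s = V_s/R = 367020/393 = 933.90 A.
P_out = V_s I_s = 367020 × 933.90 = 3.4277×10^8 W.
P_in = P_out/η = 3.4277×10^8/0.879 = 3.8995×10^8 W.
I_p = P_in/V_p = 3.8995×10^8/22000 = 17700 A.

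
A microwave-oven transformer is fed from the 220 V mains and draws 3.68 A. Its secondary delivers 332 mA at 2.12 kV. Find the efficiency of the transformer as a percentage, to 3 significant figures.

η ≈ 86.9%

P_in = 220 × 3.68 = 809.600 W.
P_out = 2120 × 0.332 = 703.840 W.
η = P_out/P_in = 703.840/809.600 = 0.869.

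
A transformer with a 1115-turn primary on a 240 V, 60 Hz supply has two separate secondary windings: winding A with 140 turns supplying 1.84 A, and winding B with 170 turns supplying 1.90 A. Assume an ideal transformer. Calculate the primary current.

V_A = 240 × 140/1115 = 30.135 V; V_B = 240 × 170/1115 = 36.592 V.
P_out = V_A I_A + V_B I_B = 30.135×1.84 + 36.592×1.90 = 55.448 + 69.525 = 124.97 W.
Ideal ⇒ P_in = P_out, so I_p = P_out/V_p = 124.97/240 = 0.521 A.

I_p ≈ 0.521 A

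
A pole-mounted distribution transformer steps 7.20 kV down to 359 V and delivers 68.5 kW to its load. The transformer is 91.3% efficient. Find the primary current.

P_in = P_out/η = 68500/0.913 = 75027 W.
I_p = P_in/V_p = 75027/7200 = 10.4 A.

I_p ≈ 10.4 A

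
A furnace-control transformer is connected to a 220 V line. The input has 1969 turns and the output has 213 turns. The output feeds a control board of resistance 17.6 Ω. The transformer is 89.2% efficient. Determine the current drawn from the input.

I_in ≈ 0.164 A

V_out = 220 × 213/1969 = 23.799 V.
I_out = V_out/R = 23.799/17.6 = 1.3522 A.
P_out = V_out I_out = 23.799 × 1.3522 = 32.181 W.
P_in = P_out/η = 32.181/0.892 = 36.077 W.
I_in = P_in/V_in = 36.077/220 = 0.164 A.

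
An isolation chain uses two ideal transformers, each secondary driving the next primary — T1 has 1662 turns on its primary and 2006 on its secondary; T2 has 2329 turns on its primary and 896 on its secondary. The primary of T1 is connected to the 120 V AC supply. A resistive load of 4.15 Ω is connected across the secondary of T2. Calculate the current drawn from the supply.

I_supply ≈ 6.23 A

Secondary of T1: V = 120.00 × 2006/1662 = 144.84 V.
Secondary of T2: V = 144.84 × 896/2329 = 55.721 V.
I_load = 55.721/4.15 = 13.427 A, so P_out = 55.721 × 13.427 = 748.15 W.
All ideal ⇒ P_in = P_out, so I_supply = 748.15/120 = 6.23 A.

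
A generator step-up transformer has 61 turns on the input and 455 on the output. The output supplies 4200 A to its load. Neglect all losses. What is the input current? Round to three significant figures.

I_in ≈ 31300 A

For an ideal transformer I_in/I_out = N_out/N_in, so I_in = 4200 × 455/61 = 31300 A.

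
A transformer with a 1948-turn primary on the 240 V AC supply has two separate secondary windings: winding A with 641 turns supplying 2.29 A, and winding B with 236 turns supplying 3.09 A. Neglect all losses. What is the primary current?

I_p ≈ 1.13 A

V_A = 240 × 641/1948 = 78.973 V; V_B = 240 × 236/1948 = 29.076 V.
P_out = V_A I_A + V_B I_B = 78.973×2.29 + 29.076×3.09 = 180.85 + 89.845 = 270.69 W.
Ideal ⇒ P_in = P_out, so I_p = P_out/V_p = 270.69/240 = 1.13 A.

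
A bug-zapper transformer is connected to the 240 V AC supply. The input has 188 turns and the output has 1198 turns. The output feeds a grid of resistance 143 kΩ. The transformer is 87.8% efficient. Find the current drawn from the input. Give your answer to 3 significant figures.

V_out = 240 × 1198/188 = 1529.4 V.
I_out = V_out/R = 1529.4/143000 = 0.010695 A.
P_out = V_out I_out = 1529.4 × 0.010695 = 16.356 W.
P_in = P_out/η = 16.356/0.878 = 18.629 W.
I_in = P_in/V_in = 18.629/240 = 0.0776 A.

I_in ≈ 0.0776 A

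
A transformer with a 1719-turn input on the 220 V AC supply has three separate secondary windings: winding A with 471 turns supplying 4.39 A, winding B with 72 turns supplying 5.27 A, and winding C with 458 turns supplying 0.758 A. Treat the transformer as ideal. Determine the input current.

V_A = 220 × 471/1719 = 60.279 V; V_B = 220 × 72/1719 = 9.2147 V; V_C = 220 × 458/1719 = 58.615 V.
P_out = V_A I_A + V_B I_B + V_C I_C = 60.279×4.39 + 9.2147×5.27 + 58.615×0.758 = 264.63 + 48.561 + 44.431 = 357.62 W.
Ideal ⇒ P_in = P_out, so I_in = P_out/V_in = 357.62/220 = 1.63 A.

I_in ≈ 1.63 A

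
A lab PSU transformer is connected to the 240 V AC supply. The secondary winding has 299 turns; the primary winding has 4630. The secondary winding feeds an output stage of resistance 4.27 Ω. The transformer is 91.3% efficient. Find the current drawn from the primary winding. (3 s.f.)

V_s = 240 × 299/4630 = 15.499 V.
I_s = V_s/R = 15.499/4.27 = 3.6297 A.
P_out = V_s I_s = 15.499 × 3.6297 = 56.257 W.
P_in = P_out/η = 56.257/0.913 = 61.618 W.
I_p = P_in/V_p = 61.618/240 = 0.257 A.

I_p ≈ 0.257 A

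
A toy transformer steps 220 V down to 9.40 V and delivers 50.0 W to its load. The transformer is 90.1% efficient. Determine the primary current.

I_p ≈ 0.252 A

P_in = P_out/η = 50.0/0.901 = 55.494 W.
I_p = P_in/V_p = 55.494/220 = 0.252 A.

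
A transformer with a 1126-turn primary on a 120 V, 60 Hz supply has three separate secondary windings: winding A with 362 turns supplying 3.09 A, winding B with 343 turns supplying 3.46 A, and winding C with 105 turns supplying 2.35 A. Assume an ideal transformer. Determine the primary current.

V_A = 120 × 362/1126 = 38.579 V; V_B = 120 × 343/1126 = 36.554 V; V_C = 120 × 105/1126 = 11.190 V.
P_out = V_A I_A + V_B I_B + V_C I_C = 38.579×3.09 + 36.554×3.46 + 11.190×2.35 = 119.21 + 126.48 + 26.297 = 271.98 W.
Ideal ⇒ P_in = P_out, so I_p = P_out/V_p = 271.98/120 = 2.27 A.

I_p ≈ 2.27 A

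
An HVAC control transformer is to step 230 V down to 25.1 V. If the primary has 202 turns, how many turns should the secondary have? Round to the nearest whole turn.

N_s/N_p = V_s/V_p, so N_s = 202 × 25.1/230 = 22.0 ≈ 22 turns.

N_s = 22 turns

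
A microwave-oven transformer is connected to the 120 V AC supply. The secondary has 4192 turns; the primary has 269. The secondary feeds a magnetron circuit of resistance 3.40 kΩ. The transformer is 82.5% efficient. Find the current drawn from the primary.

I_p ≈ 10.4 A

V_s = 120 × 4192/269 = 1870.0 V.
I_s = V_s/R = 1870.0/3400 = 0.55001 A.
P_out = V_s I_s = 1870.0 × 0.55001 = 1028.5 W.
P_in = P_out/η = 1028.5/0.825 = 1246.7 W.
I_p = P_in/V_p = 1246.7/120 = 10.4 A.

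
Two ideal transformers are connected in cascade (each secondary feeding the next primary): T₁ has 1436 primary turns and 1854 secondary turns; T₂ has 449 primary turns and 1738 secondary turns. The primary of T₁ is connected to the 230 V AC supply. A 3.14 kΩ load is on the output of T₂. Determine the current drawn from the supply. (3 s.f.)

Secondary of T₁: V = 230.00 × 1854/1436 = 296.95 V.
Secondary of T₂: V = 296.95 × 1738/449 = 1149.4 V.
I_load = 1149.4/3140 = 0.36606 A, so P_out = 1149.4 × 0.36606 = 420.77 W.
All ideal ⇒ P_in = P_out, so I_supply = 420.77/230 = 1.83 A.

I_supply ≈ 1.83 A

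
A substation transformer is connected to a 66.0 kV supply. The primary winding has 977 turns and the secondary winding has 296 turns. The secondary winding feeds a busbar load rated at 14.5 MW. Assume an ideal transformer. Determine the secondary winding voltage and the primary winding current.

V_s ≈ 20000 V, I_p ≈ 220 A

V_s = V_p × N_s/N_p = 66000 × 296/977 = 19996 V.
I_s = P/V_s = 1.45×10^7/19996 = 725.15 A.
I_p = I_s × N_s/N_p = 725.15 × 296/977 = 220 A.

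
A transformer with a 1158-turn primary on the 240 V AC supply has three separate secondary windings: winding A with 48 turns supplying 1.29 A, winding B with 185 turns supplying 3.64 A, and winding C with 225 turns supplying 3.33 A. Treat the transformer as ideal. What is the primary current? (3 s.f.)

I_p ≈ 1.28 A

V_A = 240 × 48/1158 = 9.9482 V; V_B = 240 × 185/1158 = 38.342 V; V_C = 240 × 225/1158 = 46.632 V.
P_out = V_A I_A + V_B I_B + V_C I_C = 9.9482×1.29 + 38.342×3.64 + 46.632×3.33 = 12.833 + 139.56 + 155.28 = 307.68 W.
Ideal ⇒ P_in = P_out, so I_p = P_out/V_p = 307.68/240 = 1.28 A.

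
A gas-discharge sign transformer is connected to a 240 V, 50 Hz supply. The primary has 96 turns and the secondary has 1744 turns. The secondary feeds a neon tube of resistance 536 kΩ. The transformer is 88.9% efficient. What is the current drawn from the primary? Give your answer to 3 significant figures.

I_p ≈ 0.166 A

V_s = 240 × 1744/96 = 4360.0 V.
I_s = V_s/R = 4360.0/536000 = 0.0081343 A.
P_out = V_s I_s = 4360.0 × 0.0081343 = 35.466 W.
P_in = P_out/η = 35.466/0.889 = 39.894 W.
I_p = P_in/V_p = 39.894/240 = 0.166 A.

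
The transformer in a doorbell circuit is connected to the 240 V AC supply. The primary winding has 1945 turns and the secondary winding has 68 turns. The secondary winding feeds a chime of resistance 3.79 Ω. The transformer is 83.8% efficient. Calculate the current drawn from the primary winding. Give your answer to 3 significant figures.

I_p ≈ 0.0924 A

V_s = 240 × 68/1945 = 8.3907 V.
I_s = V_s/R = 8.3907/3.79 = 2.2139 A.
P_out = V_s I_s = 8.3907 × 2.2139 = 18.576 W.
P_in = P_out/η = 18.576/0.838 = 22.168 W.
I_p = P_in/V_p = 22.168/240 = 0.0924 A.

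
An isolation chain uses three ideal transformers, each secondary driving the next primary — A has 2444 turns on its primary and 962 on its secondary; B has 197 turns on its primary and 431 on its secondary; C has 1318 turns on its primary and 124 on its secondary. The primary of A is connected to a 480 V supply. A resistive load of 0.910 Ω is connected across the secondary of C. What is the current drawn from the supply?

I_supply ≈ 3.46 A

Secondary of A: V = 480.00 × 962/2444 = 188.94 V.
Secondary of B: V = 188.94 × 431/197 = 413.36 V.
Secondary of C: V = 413.36 × 124/1318 = 38.890 V.
I_load = 38.890/0.910 = 42.736 A, so P_out = 38.890 × 42.736 = 1662.0 W.
All ideal ⇒ P_in = P_out, so I_supply = 1662.0/480 = 3.46 A.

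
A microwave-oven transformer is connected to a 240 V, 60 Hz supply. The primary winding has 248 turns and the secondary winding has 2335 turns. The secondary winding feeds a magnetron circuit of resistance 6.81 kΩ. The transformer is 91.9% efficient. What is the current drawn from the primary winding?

I_p ≈ 3.40 A

V_s = 240 × 2335/248 = 2259.7 V.
I_s = V_s/R = 2259.7/6810 = 0.33182 A.
P_out = V_s I_s = 2259.7 × 0.33182 = 749.80 W.
P_in = P_out/η = 749.80/0.919 = 815.89 W.
I_p = P_in/V_p = 815.89/240 = 3.40 A.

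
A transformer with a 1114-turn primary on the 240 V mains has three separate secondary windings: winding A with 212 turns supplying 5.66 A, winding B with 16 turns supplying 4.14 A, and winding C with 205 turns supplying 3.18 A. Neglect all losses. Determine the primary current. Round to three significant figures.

V_A = 240 × 212/1114 = 45.673 V; V_B = 240 × 16/1114 = 3.4470 V; V_C = 240 × 205/1114 = 44.165 V.
P_out = V_A I_A + V_B I_B + V_C I_C = 45.673×5.66 + 3.4470×4.14 + 44.165×3.18 = 258.51 + 14.271 + 140.45 = 413.23 W.
Ideal ⇒ P_in = P_out, so I_p = P_out/V_p = 413.23/240 = 1.72 A.

I_p ≈ 1.72 A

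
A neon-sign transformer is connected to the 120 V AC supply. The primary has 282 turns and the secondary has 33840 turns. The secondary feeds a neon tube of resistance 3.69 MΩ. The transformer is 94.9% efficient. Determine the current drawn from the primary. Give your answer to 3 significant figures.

V_s = 120 × 33840/282 = 14400 V.
I_s = V_s/R = 14400/(3.69×10^6) = 0.0039024 A.
P_out = V_s I_s = 14400 × 0.0039024 = 56.195 W.
P_in = P_out/η = 56.195/0.949 = 59.215 W.
I_p = P_in/V_p = 59.215/120 = 0.493 A.

I_p ≈ 0.493 A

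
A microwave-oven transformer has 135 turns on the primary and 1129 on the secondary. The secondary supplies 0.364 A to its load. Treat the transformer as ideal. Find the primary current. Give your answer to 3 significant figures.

For an ideal transformer I_p/I_s = N_s/N_p, so I_p = 0.364 × 1129/135 = 3.04 A.

I_p ≈ 3.04 A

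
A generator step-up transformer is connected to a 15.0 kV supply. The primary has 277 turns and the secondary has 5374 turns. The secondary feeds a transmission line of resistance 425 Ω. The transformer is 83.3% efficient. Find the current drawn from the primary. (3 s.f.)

I_p ≈ 15900 A

V_s = 15000 × 5374/277 = 291010 V.
I_s = V_s/R = 291010/425 = 684.73 A.
P_out = V_s I_s = 291010 × 684.73 = 1.9926×10^8 W.
P_in = P_out/η = 1.9926×10^8/0.833 = 2.3921×10^8 W.
I_p = P_in/V_p = 2.3921×10^8/15000 = 15900 A.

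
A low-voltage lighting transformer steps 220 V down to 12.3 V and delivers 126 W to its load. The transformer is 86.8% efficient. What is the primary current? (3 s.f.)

P_in = P_out/η = 126/0.868 = 145.16 W.
I_p = P_in/V_p = 145.16/220 = 0.660 A.

I_p ≈ 0.660 A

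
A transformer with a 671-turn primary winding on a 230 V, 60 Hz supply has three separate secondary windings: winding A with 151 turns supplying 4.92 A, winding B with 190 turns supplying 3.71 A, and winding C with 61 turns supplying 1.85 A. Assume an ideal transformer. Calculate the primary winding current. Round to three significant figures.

I_p ≈ 2.33 A

V_A = 230 × 151/671 = 51.759 V; V_B = 230 × 190/671 = 65.127 V; V_C = 230 × 61/671 = 20.909 V.
P_out = V_A I_A + V_B I_B + V_C I_C = 51.759×4.92 + 65.127×3.71 + 20.909×1.85 = 254.65 + 241.62 + 38.682 = 534.95 W.
Ideal ⇒ P_in = P_out, so I_p = P_out/V_p = 534.95/230 = 2.33 A.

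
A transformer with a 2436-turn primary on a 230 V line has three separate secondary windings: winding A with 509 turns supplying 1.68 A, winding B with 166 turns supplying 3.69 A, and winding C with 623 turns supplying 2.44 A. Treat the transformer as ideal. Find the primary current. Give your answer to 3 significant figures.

V_A = 230 × 509/2436 = 48.058 V; V_B = 230 × 166/2436 = 15.673 V; V_C = 230 × 623/2436 = 58.822 V.
P_out = V_A I_A + V_B I_B + V_C I_C = 48.058×1.68 + 15.673×3.69 + 58.822×2.44 = 80.738 + 57.834 + 143.53 = 282.10 W.
Ideal ⇒ P_in = P_out, so I_p = P_out/V_p = 282.10/230 = 1.23 A.

I_p ≈ 1.23 A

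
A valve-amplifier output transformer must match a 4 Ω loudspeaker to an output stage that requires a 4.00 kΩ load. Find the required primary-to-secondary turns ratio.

N_p/N_s ≈ 31.6

Z_p/Z_s = (N_p/N_s)², so N_p/N_s = √(4000/4) = √1000 = 31.6.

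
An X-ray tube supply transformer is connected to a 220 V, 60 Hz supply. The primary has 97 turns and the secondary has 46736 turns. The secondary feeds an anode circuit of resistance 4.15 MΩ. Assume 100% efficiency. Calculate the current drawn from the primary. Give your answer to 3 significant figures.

V_s = V_p × N_s/N_p = 220 × 46736/97 = 106000 V.
I_s = V_s/R = 106000/(4.15×10^6) = 0.025542 A.
For an ideal transformer I_p N_p = I_s N_s, so I_p = 0.025542 × 46736/97 = 12.3 A.

I_p ≈ 12.3 A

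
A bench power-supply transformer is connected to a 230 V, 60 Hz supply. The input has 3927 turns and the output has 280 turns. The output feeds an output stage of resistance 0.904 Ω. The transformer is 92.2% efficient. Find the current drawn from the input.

V_out = 230 × 280/3927 = 16.399 V.
I_out = V_out/R = 16.399/0.904 = 18.141 A.
P_out = V_out I_out = 16.399 × 18.141 = 297.50 W.
P_in = P_out/η = 297.50/0.922 = 322.66 W.
I_in = P_in/V_in = 322.66/230 = 1.40 A.

I_in ≈ 1.40 A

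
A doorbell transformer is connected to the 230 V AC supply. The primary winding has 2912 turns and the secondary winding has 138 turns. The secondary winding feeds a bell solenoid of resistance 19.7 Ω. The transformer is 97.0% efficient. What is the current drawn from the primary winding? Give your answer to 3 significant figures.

V_s = 230 × 138/2912 = 10.900 V.
I_s = V_s/R = 10.900/19.7 = 0.55329 A.
P_out = V_s I_s = 10.900 × 0.55329 = 6.0307 W.
P_in = P_out/η = 6.0307/0.970 = 6.2172 W.
I_p = P_in/V_p = 6.2172/230 = 0.0270 A.

I_p ≈ 0.0270 A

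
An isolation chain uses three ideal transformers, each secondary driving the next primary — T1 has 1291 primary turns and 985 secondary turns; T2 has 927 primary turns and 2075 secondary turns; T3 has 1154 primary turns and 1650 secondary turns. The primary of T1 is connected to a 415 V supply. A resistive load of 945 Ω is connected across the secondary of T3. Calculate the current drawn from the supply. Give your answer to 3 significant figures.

I_supply ≈ 2.62 A

Secondary of T1: V = 415.00 × 985/1291 = 316.63 V.
Secondary of T2: V = 316.63 × 2075/927 = 708.76 V.
Secondary of T3: V = 708.76 × 1650/1154 = 1013.4 V.
I_load = 1013.4/945 = 1.0724 A, so P_out = 1013.4 × 1.0724 = 1086.7 W.
All ideal ⇒ P_in = P_out, so I_supply = 1086.7/415 = 2.62 A.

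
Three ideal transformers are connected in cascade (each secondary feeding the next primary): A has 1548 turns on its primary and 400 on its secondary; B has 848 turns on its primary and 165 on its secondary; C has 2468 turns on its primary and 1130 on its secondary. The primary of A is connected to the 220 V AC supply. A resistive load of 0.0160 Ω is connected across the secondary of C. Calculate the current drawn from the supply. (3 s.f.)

I_supply ≈ 7.29 A

After A: V = 220.00 × 400/1548 = 56.848 V.
After B: V = 56.848 × 165/848 = 11.061 V.
After C: V = 11.061 × 1130/2468 = 5.0645 V.
I_load = 5.0645/0.0160 = 316.53 A, so P_out = 5.0645 × 316.53 = 1603.0 W.
All ideal ⇒ P_in = P_out, so I_supply = 1603.0/220 = 7.29 A.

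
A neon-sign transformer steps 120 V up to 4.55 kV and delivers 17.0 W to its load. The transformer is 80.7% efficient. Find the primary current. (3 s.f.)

I_p ≈ 0.176 A

P_in = P_out/η = 17.0/0.807 = 21.066 W.
I_p = P_in/V_p = 21.066/120 = 0.176 A.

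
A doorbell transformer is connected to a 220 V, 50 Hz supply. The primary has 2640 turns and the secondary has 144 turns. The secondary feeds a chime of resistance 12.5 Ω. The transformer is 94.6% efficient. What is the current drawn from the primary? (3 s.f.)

V_s = 220 × 144/2640 = 12.000 V.
I_s = V_s/R = 12.000/12.5 = 0.96000 A.
P_out = V_s I_s = 12.000 × 0.96000 = 11.520 W.
P_in = P_out/η = 11.520/0.946 = 12.178 W.
I_p = P_in/V_p = 12.178/220 = 0.0554 A.

I_p ≈ 0.0554 A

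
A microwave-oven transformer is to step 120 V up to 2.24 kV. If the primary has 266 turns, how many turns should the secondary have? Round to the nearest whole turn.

N_s/N_p = V_s/V_p, so N_s = 266 × 2240/120 = 4965.3 ≈ 4965 turns.

N_s = 4965 turns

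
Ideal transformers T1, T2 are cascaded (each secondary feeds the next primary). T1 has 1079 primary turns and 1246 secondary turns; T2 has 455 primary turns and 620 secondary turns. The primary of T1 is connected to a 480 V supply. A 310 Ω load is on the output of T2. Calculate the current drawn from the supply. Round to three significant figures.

I_supply ≈ 3.83 A

Secondary of T1: V = 480.00 × 1246/1079 = 554.29 V.
Secondary of T2: V = 554.29 × 620/455 = 755.30 V.
I_load = 755.30/310 = 2.4364 A, so P_out = 755.30 × 2.4364 = 1840.2 W.
All ideal ⇒ P_in = P_out, so I_supply = 1840.2/480 = 3.83 A.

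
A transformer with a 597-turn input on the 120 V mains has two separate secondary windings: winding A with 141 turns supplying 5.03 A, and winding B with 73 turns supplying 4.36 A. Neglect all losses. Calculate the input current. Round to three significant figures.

V_A = 120 × 141/597 = 28.342 V; V_B = 120 × 73/597 = 14.673 V.
P_out = V_A I_A + V_B I_B = 28.342×5.03 + 14.673×4.36 = 142.56 + 63.976 = 206.53 W.
Ideal ⇒ P_in = P_out, so I_in = P_out/V_in = 206.53/120 = 1.72 A.

I_in ≈ 1.72 A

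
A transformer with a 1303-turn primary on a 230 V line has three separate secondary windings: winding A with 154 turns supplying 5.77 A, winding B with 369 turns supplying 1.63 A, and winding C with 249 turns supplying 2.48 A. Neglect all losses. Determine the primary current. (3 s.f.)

I_p ≈ 1.62 A

V_A = 230 × 154/1303 = 27.183 V; V_B = 230 × 369/1303 = 65.134 V; V_C = 230 × 249/1303 = 43.952 V.
P_out = V_A I_A + V_B I_B + V_C I_C = 27.183×5.77 + 65.134×1.63 + 43.952×2.48 = 156.85 + 106.17 + 109.00 = 372.02 W.
Ideal ⇒ P_in = P_out, so I_p = P_out/V_p = 372.02/230 = 1.62 A.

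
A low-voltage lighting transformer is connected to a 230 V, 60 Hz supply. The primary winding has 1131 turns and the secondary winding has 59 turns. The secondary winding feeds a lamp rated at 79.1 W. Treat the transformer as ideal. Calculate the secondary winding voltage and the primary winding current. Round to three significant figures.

V_s ≈ 12.0 V, I_p ≈ 0.344 A

V_s = V_p × N_s/N_p = 230 × 59/1131 = 11.998 V.
I_s = P/V_s = 79.1/11.998 = 6.5926 A.
I_p = I_s × N_s/N_p = 6.5926 × 59/1131 = 0.344 A.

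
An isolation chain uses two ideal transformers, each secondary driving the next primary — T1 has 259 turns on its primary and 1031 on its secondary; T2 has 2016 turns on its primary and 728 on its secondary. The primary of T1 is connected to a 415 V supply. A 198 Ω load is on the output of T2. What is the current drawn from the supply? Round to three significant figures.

I_supply ≈ 4.33 A

Secondary of T1: V = 415.00 × 1031/259 = 1652.0 V.
Secondary of T2: V = 1652.0 × 728/2016 = 596.55 V.
I_load = 596.55/198 = 3.0129 A, so P_out = 596.55 × 3.0129 = 1797.3 W.
All ideal ⇒ P_in = P_out, so I_supply = 1797.3/415 = 4.33 A.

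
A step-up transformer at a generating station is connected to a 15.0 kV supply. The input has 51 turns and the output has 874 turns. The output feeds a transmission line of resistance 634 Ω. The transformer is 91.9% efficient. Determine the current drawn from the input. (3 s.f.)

I_in ≈ 7560 A

V_out = 15000 × 874/51 = 257060 V.
I_out = V_out/R = 257060/634 = 405.46 A.
P_out = V_out I_out = 257060 × 405.46 = 1.0423×10^8 W.
P_in = P_out/η = 1.0423×10^8/0.919 = 1.1341×10^8 W.
I_in = P_in/V_in = 1.1341×10^8/15000 = 7560 A.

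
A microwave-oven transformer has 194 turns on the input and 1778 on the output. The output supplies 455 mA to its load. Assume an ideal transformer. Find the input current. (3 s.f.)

I_in ≈ 4.17 A

For an ideal transformer I_in/I_out = N_out/N_in, so I_in = 0.455 × 1778/194 = 4.17 A.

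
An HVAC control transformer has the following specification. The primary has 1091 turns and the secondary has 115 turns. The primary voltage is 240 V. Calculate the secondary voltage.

V_s/V_p = N_s/N_p, so V_s = 240 × 115/1091 = 25.3 V.

V_s ≈ 25.3 V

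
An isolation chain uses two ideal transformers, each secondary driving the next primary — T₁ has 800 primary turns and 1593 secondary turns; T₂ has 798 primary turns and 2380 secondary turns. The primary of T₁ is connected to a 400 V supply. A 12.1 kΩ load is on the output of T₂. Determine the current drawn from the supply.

I_supply ≈ 1.17 A

After T₁: V = 400.00 × 1593/800 = 796.50 V.
After T₂: V = 796.50 × 2380/798 = 2375.5 V.
I_load = 2375.5/12100 = 0.19632 A, so P_out = 2375.5 × 0.19632 = 466.37 W.
All ideal ⇒ P_in = P_out, so I_supply = 466.37/400 = 1.17 A.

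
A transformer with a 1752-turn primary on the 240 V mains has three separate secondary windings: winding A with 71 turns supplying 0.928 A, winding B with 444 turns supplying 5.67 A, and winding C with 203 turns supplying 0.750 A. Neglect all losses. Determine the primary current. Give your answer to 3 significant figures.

I_p ≈ 1.56 A

V_A = 240 × 71/1752 = 9.7260 V; V_B = 240 × 444/1752 = 60.822 V; V_C = 240 × 203/1752 = 27.808 V.
P_out = V_A I_A + V_B I_B + V_C I_C = 9.7260×0.928 + 60.822×5.67 + 27.808×0.750 = 9.0258 + 344.86 + 20.856 = 374.74 W.
Ideal ⇒ P_in = P_out, so I_p = P_out/V_p = 374.74/240 = 1.56 A.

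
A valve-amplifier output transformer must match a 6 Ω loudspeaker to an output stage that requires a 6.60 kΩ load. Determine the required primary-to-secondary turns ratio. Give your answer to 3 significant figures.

Z_p/Z_s = (N_p/N_s)², so N_p/N_s = √(6600/6) = √1100 = 33.2.

N_p/N_s ≈ 33.2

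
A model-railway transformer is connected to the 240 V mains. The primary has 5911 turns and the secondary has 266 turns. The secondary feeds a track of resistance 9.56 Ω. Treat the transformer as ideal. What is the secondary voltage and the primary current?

V_s = V_p × N_s/N_p = 240 × 266/5911 = 10.800 V.
I_s = V_s/R = 10.800/9.56 = 1.1297 A.
I_p = I_s × N_s/N_p = 1.1297 × 266/5911 = 0.0508 A.

V_s ≈ 10.8 V, I_p ≈ 0.0508 A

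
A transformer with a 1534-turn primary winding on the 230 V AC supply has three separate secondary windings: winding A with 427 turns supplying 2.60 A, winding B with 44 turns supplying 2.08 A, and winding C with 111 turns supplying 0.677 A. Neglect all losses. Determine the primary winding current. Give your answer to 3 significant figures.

I_p ≈ 0.832 A

V_A = 230 × 427/1534 = 64.022 V; V_B = 230 × 44/1534 = 6.5971 V; V_C = 230 × 111/1534 = 16.643 V.
P_out = V_A I_A + V_B I_B + V_C I_C = 64.022×2.60 + 6.5971×2.08 + 16.643×0.677 = 166.46 + 13.722 + 11.267 = 191.45 W.
Ideal ⇒ P_in = P_out, so I_p = P_out/V_p = 191.45/230 = 0.832 A.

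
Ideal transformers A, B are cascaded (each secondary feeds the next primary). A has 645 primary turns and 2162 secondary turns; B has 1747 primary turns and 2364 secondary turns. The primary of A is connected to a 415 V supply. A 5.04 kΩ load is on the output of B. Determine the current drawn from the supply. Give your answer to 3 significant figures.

I_supply ≈ 1.69 A

Secondary of A: V = 415.00 × 2162/645 = 1391.1 V.
Secondary of B: V = 1391.1 × 2364/1747 = 1882.3 V.
I_load = 1882.3/5040 = 0.37348 A, so P_out = 1882.3 × 0.37348 = 703.02 W.
All ideal ⇒ P_in = P_out, so I_supply = 703.02/415 = 1.69 A.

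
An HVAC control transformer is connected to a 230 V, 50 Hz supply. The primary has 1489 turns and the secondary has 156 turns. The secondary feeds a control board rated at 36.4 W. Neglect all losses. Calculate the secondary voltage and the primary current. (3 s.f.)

V_s ≈ 24.1 V, I_p ≈ 0.158 A

V_s = V_p × N_s/N_p = 230 × 156/1489 = 24.097 V.
I_s = P/V_s = 36.4/24.097 = 1.5106 A.
I_p = I_s × N_s/N_p = 1.5106 × 156/1489 = 0.158 A.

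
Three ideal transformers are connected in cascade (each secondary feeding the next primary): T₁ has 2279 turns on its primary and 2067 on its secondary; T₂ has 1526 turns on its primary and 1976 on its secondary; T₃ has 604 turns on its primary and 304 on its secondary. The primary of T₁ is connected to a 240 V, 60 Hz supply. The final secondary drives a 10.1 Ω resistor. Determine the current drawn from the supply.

I_supply ≈ 8.30 A

After T₁: V = 240.00 × 2067/2279 = 217.67 V.
After T₂: V = 217.67 × 1976/1526 = 281.86 V.
After T₃: V = 281.86 × 304/604 = 141.87 V.
I_load = 141.87/10.1 = 14.046 A, so P_out = 141.87 × 14.046 = 1992.7 W.
All ideal ⇒ P_in = P_out, so I_supply = 1992.7/240 = 8.30 A.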